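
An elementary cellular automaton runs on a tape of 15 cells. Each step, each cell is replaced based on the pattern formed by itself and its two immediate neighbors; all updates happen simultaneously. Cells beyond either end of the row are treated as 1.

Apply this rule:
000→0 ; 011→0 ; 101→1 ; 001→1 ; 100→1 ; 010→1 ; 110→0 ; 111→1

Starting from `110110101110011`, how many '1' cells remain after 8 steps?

101001110101101
011110101110010
101101110101111
010010101110111
111111110101011
111111101111101
111111010111010
111110111010111
count of 1: 12

12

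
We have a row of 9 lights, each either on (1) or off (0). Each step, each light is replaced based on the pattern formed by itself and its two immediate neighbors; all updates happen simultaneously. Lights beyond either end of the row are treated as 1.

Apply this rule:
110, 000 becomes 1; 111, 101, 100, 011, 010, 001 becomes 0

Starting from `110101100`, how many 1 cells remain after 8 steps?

4

010000100
000110000
010010110
000000010
011111000
000001010
011100000
000101110
count of 1: 4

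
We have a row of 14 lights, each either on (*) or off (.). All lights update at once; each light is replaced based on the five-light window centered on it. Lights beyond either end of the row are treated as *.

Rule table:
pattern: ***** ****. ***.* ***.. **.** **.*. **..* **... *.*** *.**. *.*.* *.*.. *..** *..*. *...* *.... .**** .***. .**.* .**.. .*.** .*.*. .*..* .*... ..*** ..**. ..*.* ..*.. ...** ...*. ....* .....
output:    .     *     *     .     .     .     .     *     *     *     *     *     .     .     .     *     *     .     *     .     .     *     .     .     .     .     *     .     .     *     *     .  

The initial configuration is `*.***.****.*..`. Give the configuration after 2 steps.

*.***.****.*..

*.*.*.****.*..
*.***.****.*..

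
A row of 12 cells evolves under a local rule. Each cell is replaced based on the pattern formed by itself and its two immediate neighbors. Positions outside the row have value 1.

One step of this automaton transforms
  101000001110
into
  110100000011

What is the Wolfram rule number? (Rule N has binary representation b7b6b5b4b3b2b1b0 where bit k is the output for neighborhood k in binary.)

112

position 9: 111 → 0  (bit 7 = 0)
position 0: 110 → 1  (bit 6 = 1)
position 1: 101 → 1  (bit 5 = 1)
position 3: 100 → 1  (bit 4 = 1)
position 8: 011 → 0  (bit 3 = 0)
position 2: 010 → 0  (bit 2 = 0)
position 7: 001 → 0  (bit 1 = 0)
position 4: 000 → 0  (bit 0 = 0)
bits b7..b0 = 01110000 = 112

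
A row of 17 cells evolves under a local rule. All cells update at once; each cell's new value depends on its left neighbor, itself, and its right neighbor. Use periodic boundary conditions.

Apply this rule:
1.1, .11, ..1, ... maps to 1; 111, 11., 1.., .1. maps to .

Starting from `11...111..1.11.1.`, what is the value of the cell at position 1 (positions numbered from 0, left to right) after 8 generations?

generation 1: 1..111...1.11.1.1
generation 2: ..11...11.11.1.11
generation 3: .11..111.11.1.11.
generation 4: 11..11..11.1.11..
generation 5: 1..11..11.1.11..1
generation 6: ..11..11.1.11..11
generation 7: .11..11.1.11..11.
generation 8: 11..11.1.11..11..
position 1 holds 1

1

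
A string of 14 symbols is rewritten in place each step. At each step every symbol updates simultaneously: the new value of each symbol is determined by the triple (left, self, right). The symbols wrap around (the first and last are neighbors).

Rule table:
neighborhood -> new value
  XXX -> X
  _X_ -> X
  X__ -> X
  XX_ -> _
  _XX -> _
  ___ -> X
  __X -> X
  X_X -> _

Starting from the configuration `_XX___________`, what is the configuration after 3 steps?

X__XXXXXXXXXXX
_XX_XXXXXXXXXX
_____XXXXXXXX_

_____XXXXXXXX_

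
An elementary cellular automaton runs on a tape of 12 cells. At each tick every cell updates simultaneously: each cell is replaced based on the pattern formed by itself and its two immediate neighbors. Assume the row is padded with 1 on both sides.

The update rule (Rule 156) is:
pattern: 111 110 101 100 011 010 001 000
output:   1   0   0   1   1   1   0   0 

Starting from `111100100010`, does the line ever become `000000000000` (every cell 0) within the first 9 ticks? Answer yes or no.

no

tick 1: 111010110010
tick 2: 110010101010
tick 3: 101010101010
tick 4: 001010101010
tick 5: 101010101010  (repeats tick 3; period 2)
tick 9: 101010101010
tick 9 is 101010101010, still not uniform 0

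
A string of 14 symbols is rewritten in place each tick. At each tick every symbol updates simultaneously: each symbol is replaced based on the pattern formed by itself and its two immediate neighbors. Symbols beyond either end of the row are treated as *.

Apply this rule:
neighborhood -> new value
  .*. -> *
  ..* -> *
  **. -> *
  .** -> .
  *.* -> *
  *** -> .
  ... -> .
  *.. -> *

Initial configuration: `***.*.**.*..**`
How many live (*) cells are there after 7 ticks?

10

..****.*****..
**...**....***
.**.*.**..*...
*.****.*****.*
**...**....**.
.**.*.**..*.**
*.****.*****..
count of *: 10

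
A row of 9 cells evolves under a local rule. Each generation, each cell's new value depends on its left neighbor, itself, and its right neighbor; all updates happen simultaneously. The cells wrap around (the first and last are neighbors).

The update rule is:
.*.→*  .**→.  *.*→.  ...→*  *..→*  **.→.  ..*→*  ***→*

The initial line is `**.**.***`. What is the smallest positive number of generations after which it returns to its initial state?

4

*......**
.******.*
..****..*
**.**.***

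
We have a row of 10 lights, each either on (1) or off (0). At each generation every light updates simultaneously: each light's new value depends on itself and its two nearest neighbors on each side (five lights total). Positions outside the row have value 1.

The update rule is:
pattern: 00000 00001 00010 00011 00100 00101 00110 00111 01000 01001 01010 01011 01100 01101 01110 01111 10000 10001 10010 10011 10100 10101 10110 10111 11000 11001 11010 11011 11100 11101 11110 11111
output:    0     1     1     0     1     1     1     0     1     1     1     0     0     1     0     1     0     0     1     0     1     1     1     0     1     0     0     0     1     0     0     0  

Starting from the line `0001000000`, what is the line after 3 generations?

generation 1: 1011100010
generation 2: 0000110110
generation 3: 1010110110

1010110110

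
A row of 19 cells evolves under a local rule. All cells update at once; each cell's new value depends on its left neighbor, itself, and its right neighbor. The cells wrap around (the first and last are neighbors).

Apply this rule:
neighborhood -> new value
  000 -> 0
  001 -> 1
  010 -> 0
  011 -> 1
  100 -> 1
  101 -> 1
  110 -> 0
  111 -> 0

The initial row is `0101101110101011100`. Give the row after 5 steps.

0110110101101101011

1011011001010110010
0110110110101101101
1101101101011011010
1011011010110110101
0110110101101101011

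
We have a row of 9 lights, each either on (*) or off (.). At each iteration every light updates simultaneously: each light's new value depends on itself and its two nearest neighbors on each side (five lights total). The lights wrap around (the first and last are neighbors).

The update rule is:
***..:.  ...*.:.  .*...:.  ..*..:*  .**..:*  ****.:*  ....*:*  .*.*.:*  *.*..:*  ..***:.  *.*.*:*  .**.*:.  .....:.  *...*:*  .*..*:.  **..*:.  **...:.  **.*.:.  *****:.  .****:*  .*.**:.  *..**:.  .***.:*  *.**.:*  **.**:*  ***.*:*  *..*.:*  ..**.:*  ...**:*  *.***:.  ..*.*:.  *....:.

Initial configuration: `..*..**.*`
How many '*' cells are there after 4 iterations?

.**..*..*
.**.**.*.
.*.**..*.
*..**.**.
count of *: 5

5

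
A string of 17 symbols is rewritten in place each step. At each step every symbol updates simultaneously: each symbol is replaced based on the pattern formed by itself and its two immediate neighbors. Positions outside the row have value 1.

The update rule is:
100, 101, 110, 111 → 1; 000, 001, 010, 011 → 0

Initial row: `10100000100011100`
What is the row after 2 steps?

step 1: 11010000010001110
step 2: 11101000001000111

11101000001000111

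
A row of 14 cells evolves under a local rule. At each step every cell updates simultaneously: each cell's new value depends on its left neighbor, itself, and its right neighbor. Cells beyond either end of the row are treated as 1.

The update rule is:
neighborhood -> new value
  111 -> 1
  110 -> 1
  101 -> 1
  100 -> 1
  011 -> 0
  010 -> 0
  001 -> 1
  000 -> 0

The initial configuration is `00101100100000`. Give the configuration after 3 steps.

11010111010001
11101011101010
11110101110101

11110101110101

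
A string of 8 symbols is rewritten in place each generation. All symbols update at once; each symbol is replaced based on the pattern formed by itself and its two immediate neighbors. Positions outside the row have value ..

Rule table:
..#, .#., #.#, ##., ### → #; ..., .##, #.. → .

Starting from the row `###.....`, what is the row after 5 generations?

.##.....
#.#.....
###.....  (repeats generation 0; period 3)
generation 5: #.#.....

#.#.....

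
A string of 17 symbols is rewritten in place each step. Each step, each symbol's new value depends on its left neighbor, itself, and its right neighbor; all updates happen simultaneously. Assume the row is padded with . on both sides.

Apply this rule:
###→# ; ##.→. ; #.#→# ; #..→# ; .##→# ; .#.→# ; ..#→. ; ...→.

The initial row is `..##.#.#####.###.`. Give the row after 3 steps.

..#######.###.##.

..#.#######.###.#
..########.###.##
..#######.###.##.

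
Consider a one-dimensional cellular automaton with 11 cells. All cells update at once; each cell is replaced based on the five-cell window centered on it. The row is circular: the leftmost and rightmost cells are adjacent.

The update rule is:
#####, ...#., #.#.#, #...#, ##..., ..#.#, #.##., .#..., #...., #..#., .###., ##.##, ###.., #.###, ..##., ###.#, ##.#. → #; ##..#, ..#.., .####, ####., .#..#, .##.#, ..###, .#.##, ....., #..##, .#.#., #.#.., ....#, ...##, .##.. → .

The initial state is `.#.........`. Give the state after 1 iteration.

#.##.......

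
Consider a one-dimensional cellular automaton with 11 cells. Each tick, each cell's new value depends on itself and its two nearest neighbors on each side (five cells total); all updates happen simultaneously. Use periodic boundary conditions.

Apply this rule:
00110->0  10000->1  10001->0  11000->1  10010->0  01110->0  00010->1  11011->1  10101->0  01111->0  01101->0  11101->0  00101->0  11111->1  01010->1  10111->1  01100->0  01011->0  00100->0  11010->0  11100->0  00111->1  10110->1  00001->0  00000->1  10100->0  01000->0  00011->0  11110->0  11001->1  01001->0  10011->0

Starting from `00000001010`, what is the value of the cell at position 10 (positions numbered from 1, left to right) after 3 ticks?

tick 1: 11111010100
tick 2: 10100001000
tick 3: 01001010001
position 10 holds 0

0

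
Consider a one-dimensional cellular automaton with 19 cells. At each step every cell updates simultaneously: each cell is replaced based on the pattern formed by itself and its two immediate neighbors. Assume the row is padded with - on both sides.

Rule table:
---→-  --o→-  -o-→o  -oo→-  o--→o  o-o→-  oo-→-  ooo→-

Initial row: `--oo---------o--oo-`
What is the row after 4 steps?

------oo----------o

----o--------oo---o
----oo---------o--o
------o--------oo-o
------oo----------o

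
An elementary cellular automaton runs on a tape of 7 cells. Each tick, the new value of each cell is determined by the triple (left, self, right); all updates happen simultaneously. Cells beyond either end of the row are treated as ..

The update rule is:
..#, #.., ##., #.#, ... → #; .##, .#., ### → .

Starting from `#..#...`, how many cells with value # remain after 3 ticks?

4

tick 1: .##.###
tick 2: #.##..#
tick 3: .#.###.
count of #: 4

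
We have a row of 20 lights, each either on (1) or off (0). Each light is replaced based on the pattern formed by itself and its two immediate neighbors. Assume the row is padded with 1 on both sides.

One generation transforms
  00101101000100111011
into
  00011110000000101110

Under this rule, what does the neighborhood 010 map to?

At position 2 the neighborhood is 010; the next row has 0 there.

0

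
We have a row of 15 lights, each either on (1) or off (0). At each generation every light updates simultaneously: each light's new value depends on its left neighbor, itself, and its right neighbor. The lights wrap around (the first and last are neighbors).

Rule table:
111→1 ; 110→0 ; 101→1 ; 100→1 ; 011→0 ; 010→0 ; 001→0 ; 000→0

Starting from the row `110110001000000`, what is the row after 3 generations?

generation 1: 001001000100000
generation 2: 000100100010000
generation 3: 000010010001000

000010010001000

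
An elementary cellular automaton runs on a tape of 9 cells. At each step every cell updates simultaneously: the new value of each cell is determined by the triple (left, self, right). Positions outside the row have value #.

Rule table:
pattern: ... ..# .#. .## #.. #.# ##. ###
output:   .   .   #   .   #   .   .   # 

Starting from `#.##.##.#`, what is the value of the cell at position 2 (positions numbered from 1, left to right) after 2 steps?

.

step 1: .........
step 2: #........
position 2 holds .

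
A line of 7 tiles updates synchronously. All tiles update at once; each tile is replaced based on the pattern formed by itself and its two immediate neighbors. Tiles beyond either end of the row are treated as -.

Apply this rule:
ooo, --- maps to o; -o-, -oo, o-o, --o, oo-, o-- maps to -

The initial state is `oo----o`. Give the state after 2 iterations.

---oo--
oo----o

oo----o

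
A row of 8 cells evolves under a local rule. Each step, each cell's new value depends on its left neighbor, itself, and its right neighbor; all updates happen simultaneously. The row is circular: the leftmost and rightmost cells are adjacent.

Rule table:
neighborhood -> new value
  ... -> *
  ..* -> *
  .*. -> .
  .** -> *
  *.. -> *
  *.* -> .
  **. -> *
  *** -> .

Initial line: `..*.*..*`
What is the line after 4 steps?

.*****..

step 1: **...**.
step 2: *******.
step 3: *.....*.
step 4: .*****..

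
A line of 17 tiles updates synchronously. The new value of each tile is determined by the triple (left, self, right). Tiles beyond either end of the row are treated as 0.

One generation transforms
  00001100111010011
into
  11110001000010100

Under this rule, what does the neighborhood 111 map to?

At position 9 the neighborhood is 111; the next row has 0 there.

0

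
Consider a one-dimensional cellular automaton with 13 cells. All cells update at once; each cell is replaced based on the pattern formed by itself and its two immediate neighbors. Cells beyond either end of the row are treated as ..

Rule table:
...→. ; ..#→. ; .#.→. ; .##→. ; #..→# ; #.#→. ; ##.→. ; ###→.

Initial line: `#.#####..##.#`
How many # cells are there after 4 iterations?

iteration 1: .......#.....
iteration 2: ........#....
iteration 3: .........#...
iteration 4: ..........#..
count of #: 1

1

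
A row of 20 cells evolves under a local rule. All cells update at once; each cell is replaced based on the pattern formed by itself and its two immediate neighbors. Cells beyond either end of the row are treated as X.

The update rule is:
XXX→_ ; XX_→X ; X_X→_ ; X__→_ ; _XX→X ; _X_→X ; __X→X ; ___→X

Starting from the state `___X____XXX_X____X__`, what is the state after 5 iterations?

_X_X_X_XX_X_X_X_XX_X

_XXX_XXXX_X_X_XXXX_X
_X_X_X__X_X_X_X__X_X
_X_X_X_XX_X_X_X_XX_X
_X_X_X_XX_X_X_X_XX_X  (fixed point — unchanged through iteration 5)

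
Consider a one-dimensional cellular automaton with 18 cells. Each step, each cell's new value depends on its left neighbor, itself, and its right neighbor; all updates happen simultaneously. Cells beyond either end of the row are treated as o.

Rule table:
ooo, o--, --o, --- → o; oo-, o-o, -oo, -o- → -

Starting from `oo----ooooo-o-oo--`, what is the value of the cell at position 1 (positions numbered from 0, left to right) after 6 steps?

o

step 1: o-oooo-ooo------oo
step 2: ---oo---o-oooooo-o
step 3: ooo--ooo---oooo---
step 4: oo-oo-o-ooo-oo-ooo
step 5: o--------o------oo
step 6: -oooooooo-oooooo-o
position 1 holds o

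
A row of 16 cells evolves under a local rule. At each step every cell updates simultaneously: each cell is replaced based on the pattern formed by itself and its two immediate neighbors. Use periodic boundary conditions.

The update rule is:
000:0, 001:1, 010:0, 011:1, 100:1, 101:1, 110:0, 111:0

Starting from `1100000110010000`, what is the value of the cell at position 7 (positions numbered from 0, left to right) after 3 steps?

1010001101101001
0101011011010111
1010110110101100
position 7 holds 1

1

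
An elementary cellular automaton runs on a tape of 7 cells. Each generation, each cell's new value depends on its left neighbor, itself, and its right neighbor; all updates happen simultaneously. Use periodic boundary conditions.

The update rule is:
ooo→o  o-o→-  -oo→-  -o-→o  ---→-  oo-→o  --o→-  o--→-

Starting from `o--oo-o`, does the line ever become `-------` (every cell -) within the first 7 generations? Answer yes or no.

o---o--
o---o--  (fixed point — unchanged through generation 7)
generation 7 is o---o--, still not uniform -

no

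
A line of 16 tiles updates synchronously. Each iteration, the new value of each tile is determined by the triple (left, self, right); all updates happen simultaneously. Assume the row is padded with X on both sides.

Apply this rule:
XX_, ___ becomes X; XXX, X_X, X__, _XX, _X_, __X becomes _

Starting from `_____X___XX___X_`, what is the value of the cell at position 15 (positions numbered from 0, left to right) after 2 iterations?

_XXX___X__X_X___
___X_X________X_
position 15 holds _

_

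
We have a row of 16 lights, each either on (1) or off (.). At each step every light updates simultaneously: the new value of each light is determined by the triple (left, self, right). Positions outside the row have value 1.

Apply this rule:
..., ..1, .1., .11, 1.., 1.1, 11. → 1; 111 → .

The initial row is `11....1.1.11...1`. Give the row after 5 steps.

.111111111111111
11..............
.111111111111111  (repeats step 1; period 2)
step 5: .111111111111111

.111111111111111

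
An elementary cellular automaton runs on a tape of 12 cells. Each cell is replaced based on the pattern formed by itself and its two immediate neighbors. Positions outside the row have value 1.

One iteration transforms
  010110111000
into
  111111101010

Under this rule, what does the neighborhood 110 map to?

At position 4 the neighborhood is 110; the next row has 1 there.

1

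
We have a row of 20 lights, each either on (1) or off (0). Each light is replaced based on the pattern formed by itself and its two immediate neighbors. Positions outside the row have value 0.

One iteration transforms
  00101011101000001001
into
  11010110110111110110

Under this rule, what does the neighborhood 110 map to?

At position 8 the neighborhood is 110; the next row has 1 there.

1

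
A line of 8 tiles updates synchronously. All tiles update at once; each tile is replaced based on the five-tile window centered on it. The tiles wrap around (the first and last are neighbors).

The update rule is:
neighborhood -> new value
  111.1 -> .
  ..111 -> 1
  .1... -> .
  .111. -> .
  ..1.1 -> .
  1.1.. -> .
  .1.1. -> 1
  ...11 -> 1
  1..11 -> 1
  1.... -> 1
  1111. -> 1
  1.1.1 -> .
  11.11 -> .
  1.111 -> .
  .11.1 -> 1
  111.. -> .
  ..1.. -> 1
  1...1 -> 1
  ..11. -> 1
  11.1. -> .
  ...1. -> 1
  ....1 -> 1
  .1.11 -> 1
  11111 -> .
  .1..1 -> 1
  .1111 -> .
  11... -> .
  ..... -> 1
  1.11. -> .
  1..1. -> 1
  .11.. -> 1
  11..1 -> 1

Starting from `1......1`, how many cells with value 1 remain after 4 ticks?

1.111111
.......1
.1111111
......1.
count of 1: 1

1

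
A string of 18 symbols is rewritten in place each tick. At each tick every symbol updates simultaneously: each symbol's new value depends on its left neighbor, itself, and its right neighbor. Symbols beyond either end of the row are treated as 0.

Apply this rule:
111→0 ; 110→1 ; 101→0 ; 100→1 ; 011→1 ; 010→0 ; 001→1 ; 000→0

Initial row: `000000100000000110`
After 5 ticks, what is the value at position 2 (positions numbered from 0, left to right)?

000001010000001111
000010001000011001
000101010100111110
001000000011100011
010100000110110111
position 2 holds 0

0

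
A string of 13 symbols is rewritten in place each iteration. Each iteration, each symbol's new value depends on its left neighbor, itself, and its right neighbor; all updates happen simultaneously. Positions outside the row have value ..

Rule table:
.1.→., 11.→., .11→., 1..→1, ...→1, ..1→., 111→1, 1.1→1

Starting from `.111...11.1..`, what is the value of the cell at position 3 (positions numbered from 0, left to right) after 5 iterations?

..1.11...1.11
1..1..11..1..
.1..1...1..11
..1..11..1...
1..1...1..111
position 3 holds 1

1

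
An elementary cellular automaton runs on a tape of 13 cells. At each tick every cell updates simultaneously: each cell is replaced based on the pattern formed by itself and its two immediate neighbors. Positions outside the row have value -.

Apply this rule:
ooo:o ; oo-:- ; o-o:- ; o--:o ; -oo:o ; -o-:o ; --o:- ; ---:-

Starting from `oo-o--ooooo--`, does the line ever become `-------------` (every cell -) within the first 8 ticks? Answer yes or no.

tick 1: o--oo-oooo-o-
tick 2: oo-o--ooo--oo
tick 3: o--oo-oo-o-o-
tick 4: oo-o--o--o-oo
tick 5: o--oo-oo-o-o-  (repeats tick 3; period 2)
tick 8: oo-o--o--o-oo
tick 8 is oo-o--o--o-oo, still not uniform -

no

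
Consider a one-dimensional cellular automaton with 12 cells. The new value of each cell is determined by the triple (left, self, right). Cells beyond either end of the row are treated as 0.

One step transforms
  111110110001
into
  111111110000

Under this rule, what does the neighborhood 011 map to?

1

At position 0 the neighborhood is 011; the next row has 1 there.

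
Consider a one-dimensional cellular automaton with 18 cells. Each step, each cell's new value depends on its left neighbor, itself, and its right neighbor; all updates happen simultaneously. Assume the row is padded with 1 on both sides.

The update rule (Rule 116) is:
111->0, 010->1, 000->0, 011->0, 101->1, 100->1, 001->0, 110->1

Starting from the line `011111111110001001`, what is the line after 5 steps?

100000000011001100
110000000001100110
011000000000110011
101100000000011000
110110000000001100

110110000000001100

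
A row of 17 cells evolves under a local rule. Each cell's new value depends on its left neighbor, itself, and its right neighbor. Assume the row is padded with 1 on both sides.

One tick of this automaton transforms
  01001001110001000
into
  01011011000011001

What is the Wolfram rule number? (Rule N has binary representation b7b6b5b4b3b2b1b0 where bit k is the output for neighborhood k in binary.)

14

position 8: 111 → 0  (bit 7 = 0)
position 9: 110 → 0  (bit 6 = 0)
position 0: 101 → 0  (bit 5 = 0)
position 2: 100 → 0  (bit 4 = 0)
position 7: 011 → 1  (bit 3 = 1)
position 1: 010 → 1  (bit 2 = 1)
position 3: 001 → 1  (bit 1 = 1)
position 11: 000 → 0  (bit 0 = 0)
bits b7..b0 = 00001110 = 14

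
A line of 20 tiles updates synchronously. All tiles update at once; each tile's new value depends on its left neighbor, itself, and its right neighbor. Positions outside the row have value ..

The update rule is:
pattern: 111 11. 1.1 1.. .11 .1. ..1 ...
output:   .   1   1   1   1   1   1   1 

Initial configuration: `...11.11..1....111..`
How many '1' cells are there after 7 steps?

step 1: 1111111111111111.111
step 2: 1..............111.1
step 3: 1111111111111111.111  (repeats step 1; period 2)
step 7: 1111111111111111.111
count of 1: 19

19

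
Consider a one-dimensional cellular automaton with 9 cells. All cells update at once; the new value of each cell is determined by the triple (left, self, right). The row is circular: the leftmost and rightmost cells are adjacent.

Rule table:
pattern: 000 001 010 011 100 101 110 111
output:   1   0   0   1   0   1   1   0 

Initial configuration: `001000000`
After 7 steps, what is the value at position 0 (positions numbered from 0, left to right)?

0

step 1: 100011111
step 2: 101010000
step 3: 010100110
step 4: 001000110
step 5: 100010110
step 6: 001001111
step 7: 000001001
position 0 holds 0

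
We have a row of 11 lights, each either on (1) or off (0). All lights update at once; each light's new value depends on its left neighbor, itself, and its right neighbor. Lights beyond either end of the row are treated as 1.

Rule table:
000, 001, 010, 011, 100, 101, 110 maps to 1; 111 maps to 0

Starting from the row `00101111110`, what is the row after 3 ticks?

11111000011

11111000011
00001111110
11111000011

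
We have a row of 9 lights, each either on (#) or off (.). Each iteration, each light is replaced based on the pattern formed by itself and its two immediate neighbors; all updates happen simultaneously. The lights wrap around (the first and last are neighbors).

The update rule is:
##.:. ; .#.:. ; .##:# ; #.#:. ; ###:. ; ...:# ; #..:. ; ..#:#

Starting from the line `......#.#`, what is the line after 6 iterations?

..####...

.#####...
##.....##
...#####.
####.....
#....####
..####...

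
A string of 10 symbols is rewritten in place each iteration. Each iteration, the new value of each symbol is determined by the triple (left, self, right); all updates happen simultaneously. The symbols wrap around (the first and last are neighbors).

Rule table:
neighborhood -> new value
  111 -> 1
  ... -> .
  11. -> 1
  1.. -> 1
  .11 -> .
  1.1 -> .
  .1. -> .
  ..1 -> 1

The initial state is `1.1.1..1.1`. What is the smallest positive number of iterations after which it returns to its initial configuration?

1....11...
.1..1.11.1
..11...1..
.1.11.1.1.
1...1....1
11.1.1..1.
.1....11..
1.1..1.11.
...11...1.
..1.11.1.1
11...1....
.11.1.1..1
..1....11.
.1.1..1.11
....11...1
1..1.11.1.
.11...1...
1.11.1.1..
...1....11
1.1.1..1.1

20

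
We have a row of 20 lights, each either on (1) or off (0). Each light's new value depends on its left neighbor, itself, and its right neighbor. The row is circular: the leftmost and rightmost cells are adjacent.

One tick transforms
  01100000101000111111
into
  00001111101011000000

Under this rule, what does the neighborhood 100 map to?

0

At position 3 the neighborhood is 100; the next row has 0 there.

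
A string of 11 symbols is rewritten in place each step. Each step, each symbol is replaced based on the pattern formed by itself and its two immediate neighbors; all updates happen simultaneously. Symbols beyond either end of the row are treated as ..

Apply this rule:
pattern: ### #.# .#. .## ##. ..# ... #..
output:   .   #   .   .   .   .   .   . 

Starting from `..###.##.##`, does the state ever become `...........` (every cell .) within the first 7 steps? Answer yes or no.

.....#..#..
...........
all cells are . at step 2

yes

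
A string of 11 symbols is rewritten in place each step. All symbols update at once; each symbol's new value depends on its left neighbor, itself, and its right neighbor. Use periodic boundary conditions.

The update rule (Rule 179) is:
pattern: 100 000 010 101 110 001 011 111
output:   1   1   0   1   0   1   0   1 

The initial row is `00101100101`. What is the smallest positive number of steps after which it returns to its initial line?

2

11010011010
00101100101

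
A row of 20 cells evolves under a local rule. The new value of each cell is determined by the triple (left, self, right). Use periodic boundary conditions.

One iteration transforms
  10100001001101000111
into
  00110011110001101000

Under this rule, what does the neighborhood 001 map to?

1

At position 6 the neighborhood is 001; the next row has 1 there.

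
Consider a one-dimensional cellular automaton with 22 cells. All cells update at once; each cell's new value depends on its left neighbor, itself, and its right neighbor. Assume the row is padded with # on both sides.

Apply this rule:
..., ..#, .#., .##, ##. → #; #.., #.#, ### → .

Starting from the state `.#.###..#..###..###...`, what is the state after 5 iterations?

.#.#.#.##.##.#.##.#.#.

.#.#.#.##.##.#.##.#.##
.#.#.#.##.##.#.##.#.#.
.#.#.#.##.##.#.##.#.#.  (fixed point — unchanged through iteration 5)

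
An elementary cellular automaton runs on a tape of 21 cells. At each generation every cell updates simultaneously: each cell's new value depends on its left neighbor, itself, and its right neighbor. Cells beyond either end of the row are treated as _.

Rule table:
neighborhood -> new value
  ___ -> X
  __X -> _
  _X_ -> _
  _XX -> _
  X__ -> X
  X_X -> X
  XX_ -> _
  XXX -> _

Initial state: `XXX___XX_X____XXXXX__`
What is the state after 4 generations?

___XX___X_XXX______XX
XX___XX__X___XXXXX___
__XX___X__XX______XXX
X___XX__X___XXXXX____

X___XX__X___XXXXX____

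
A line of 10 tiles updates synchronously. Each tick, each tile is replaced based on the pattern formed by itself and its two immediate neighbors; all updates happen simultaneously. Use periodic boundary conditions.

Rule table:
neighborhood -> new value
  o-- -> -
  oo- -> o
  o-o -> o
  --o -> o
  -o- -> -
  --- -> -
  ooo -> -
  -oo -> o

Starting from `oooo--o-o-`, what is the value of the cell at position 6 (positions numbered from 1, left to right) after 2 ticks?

-

o--o-o-o-o
o-o-o-o-oo
position 6 holds -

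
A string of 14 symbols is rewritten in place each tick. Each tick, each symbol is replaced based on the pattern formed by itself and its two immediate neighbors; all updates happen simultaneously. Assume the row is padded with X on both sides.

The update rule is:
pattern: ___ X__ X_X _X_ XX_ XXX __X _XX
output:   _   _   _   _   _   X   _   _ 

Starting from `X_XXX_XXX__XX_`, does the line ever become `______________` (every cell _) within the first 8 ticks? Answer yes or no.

yes

___X___X______
______________
all cells are _ at tick 2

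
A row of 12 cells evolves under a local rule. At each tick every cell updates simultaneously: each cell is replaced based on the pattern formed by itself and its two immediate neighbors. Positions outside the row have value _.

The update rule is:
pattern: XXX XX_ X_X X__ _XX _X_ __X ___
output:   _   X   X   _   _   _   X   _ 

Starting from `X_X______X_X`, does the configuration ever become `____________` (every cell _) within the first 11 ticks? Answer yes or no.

_X______X_X_
X______X_X__
______X_X___
_____X_X____
____X_X_____
___X_X______
__X_X_______
_X_X________
X_X_________
_X__________
X___________
tick 11 is X___________, still not uniform _

no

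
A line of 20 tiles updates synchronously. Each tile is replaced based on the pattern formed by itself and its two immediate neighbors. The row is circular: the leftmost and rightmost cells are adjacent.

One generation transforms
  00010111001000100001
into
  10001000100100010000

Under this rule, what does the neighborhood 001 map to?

At position 2 the neighborhood is 001; the next row has 0 there.

0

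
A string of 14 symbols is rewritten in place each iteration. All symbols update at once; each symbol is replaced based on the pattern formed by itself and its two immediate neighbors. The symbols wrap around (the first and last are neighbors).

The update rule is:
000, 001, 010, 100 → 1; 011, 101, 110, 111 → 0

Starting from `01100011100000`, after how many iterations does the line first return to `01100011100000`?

2

10011100011111
01100011100000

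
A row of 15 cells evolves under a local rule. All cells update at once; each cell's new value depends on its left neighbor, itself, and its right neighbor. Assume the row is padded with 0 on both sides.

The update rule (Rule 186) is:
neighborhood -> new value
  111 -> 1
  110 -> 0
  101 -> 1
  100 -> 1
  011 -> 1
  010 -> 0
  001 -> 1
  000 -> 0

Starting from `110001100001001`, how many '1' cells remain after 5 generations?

generation 1: 101011010010110
generation 2: 010110101101101
generation 3: 101101011011010
generation 4: 011010110110101
generation 5: 110101101101010
count of 1: 9

9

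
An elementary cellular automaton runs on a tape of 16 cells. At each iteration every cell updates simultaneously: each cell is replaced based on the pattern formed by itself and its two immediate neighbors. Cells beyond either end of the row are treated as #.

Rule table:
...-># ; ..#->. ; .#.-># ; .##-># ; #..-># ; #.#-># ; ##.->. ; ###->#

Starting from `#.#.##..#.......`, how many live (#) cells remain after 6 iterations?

14

.####.#.#######.
####.#########.#
###.#########.##
##.#########.###
#.#########.####
.#########.#####
count of #: 14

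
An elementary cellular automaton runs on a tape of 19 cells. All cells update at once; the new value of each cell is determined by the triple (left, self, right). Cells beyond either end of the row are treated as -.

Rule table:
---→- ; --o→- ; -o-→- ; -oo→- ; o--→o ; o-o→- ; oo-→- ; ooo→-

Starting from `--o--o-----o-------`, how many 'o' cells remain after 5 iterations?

3

iteration 1: ---o--o-----o------
iteration 2: ----o--o-----o-----
iteration 3: -----o--o-----o----
iteration 4: ------o--o-----o---
iteration 5: -------o--o-----o--
count of o: 3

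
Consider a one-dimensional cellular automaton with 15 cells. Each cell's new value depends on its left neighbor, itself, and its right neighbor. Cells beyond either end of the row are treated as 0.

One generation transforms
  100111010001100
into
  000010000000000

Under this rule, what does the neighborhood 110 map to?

0

At position 5 the neighborhood is 110; the next row has 0 there.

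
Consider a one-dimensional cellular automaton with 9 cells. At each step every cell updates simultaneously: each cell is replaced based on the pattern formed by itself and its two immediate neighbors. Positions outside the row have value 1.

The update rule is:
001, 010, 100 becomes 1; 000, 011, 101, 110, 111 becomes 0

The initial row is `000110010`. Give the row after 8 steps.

000001110

101001110
001110000
110001001
001011110
111000000
000100001
101110010
000001110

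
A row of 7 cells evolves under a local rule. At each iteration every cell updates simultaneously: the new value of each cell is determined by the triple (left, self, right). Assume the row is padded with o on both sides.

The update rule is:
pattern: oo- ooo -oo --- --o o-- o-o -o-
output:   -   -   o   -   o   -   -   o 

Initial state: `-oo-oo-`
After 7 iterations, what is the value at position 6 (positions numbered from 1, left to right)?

-o--o--
-o-oo-o
-o-o--o
-o-o-oo
-o-o-o-
-o-o-o-  (fixed point — unchanged through iteration 7)
position 6 holds o

o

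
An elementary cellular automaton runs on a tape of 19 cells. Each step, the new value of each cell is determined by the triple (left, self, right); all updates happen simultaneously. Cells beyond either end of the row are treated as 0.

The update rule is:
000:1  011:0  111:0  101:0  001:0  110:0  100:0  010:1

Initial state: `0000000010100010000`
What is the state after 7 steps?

step 1: 1111111010101010111
step 2: 0000000010101010000
step 3: 1111111010101010111  (repeats step 1; period 2)
step 7: 1111111010101010111

1111111010101010111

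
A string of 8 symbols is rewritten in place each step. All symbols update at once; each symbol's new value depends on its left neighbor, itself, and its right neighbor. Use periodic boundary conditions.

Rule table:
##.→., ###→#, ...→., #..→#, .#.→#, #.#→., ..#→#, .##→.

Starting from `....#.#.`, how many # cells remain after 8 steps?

...##.##
#.#.....
#.##...#
....#.#.  (repeats step 0; period 4)
step 8: ....#.#.
count of #: 2

2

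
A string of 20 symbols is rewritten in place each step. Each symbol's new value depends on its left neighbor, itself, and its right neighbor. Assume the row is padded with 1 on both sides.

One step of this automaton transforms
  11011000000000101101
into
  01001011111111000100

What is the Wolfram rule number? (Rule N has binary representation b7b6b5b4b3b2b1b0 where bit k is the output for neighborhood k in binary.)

position 0: 111 → 0  (bit 7 = 0)
position 1: 110 → 1  (bit 6 = 1)
position 2: 101 → 0  (bit 5 = 0)
position 5: 100 → 0  (bit 4 = 0)
position 3: 011 → 0  (bit 3 = 0)
position 14: 010 → 0  (bit 2 = 0)
position 13: 001 → 1  (bit 1 = 1)
position 6: 000 → 1  (bit 0 = 1)
bits b7..b0 = 01000011 = 67

67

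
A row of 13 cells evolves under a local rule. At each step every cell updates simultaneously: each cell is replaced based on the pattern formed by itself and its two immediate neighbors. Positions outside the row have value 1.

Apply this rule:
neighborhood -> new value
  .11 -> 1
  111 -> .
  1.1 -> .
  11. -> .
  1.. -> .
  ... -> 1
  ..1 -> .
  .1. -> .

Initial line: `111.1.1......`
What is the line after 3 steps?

step 1: ........1111.
step 2: .111111.1....
step 3: .1........11.

.1........11.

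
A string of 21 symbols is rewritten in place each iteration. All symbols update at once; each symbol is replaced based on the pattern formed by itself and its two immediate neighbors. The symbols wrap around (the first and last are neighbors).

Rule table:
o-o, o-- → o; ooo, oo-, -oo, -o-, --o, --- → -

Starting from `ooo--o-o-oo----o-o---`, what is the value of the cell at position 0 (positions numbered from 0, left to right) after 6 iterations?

iteration 1: ---o--o-o--o----o-o--
iteration 2: ----o--o-o--o----o-o-
iteration 3: -----o--o-o--o----o-o
iteration 4: o-----o--o-o--o----o-
iteration 5: -o-----o--o-o--o----o
iteration 6: o-o-----o--o-o--o----
position 0 holds o

o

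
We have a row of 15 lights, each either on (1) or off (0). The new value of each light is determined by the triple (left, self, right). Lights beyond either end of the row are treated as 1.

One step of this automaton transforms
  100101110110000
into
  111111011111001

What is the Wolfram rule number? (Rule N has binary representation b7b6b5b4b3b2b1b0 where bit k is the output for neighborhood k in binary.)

position 6: 111 → 0  (bit 7 = 0)
position 0: 110 → 1  (bit 6 = 1)
position 4: 101 → 1  (bit 5 = 1)
position 1: 100 → 1  (bit 4 = 1)
position 5: 011 → 1  (bit 3 = 1)
position 3: 010 → 1  (bit 2 = 1)
position 2: 001 → 1  (bit 1 = 1)
position 12: 000 → 0  (bit 0 = 0)
bits b7..b0 = 01111110 = 126

126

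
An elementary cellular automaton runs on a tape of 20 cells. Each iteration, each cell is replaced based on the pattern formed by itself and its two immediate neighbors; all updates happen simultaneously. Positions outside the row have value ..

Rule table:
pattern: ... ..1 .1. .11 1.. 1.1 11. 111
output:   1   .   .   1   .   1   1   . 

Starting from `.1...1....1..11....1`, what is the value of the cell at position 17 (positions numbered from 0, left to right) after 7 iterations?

iteration 1: ...1...11....11.11..
iteration 2: 11...1.11.11.11111.1
iteration 3: 11.1..11111111...11.
iteration 4: 111...1......1.1.11.
iteration 5: 1.1.1...1111..1.111.
iteration 6: .1.1..1.1..1...11.1.
iteration 7: ..1....1.....1.111..
position 17 holds 1

1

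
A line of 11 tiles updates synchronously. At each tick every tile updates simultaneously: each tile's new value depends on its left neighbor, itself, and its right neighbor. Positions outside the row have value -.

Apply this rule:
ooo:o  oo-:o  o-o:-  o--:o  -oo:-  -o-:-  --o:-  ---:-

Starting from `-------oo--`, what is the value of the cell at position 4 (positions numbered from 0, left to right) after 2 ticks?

--------oo-
---------oo
position 4 holds -

-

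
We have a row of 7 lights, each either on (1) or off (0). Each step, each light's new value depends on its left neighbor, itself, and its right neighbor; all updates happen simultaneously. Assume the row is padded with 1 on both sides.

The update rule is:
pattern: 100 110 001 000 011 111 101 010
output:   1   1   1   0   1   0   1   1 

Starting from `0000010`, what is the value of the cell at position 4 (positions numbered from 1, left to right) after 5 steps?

1000111
1101100
0111111
1100000
0110001
position 4 holds 0

0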